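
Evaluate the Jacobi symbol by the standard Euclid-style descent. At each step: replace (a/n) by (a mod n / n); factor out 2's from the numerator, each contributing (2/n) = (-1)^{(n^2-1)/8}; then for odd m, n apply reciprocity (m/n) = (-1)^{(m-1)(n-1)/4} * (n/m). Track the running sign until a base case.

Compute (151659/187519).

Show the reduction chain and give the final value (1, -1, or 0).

flip (151659/187519) -> (187519/151659): both odd, 151659 mod 4 = 3, 187519 mod 4 = 3, so the flip contributes -1; sign now -1
(187519/151659): 187519 mod 151659 = 35860, so (187519/151659) = (35860/151659)
factor out 2^2: 35860 = 2^2·8965; with 151659 mod 8 = 3, (2/151659) = -1; sign now -1; continue with (8965/151659)
flip (8965/151659) -> (151659/8965): both odd, 8965 mod 4 = 1, 151659 mod 4 = 3, so the flip contributes +1; sign now -1
(151659/8965): 151659 mod 8965 = 8219, so (151659/8965) = (8219/8965)
flip (8219/8965) -> (8965/8219): both odd, 8219 mod 4 = 3, 8965 mod 4 = 1, so the flip contributes +1; sign now -1
(8965/8219): 8965 mod 8219 = 746, so (8965/8219) = (746/8219)
factor out 2^1: 746 = 2^1·373; with 8219 mod 8 = 3, (2/8219) = -1; sign now +1; continue with (373/8219)
flip (373/8219) -> (8219/373): both odd, 373 mod 4 = 1, 8219 mod 4 = 3, so the flip contributes +1; sign now +1
(8219/373): 8219 mod 373 = 13, so (8219/373) = (13/373)
flip (13/373) -> (373/13): both odd, 13 mod 4 = 1, 373 mod 4 = 1, so the flip contributes +1; sign now +1
(373/13): 373 mod 13 = 9, so (373/13) = (9/13)
flip (9/13) -> (13/9): both odd, 9 mod 4 = 1, 13 mod 4 = 1, so the flip contributes +1; sign now +1
(13/9): 13 mod 9 = 4, so (13/9) = (4/9)
factor out 2^2: 4 = 2^2·1; with 9 mod 8 = 1, (2/9) = +1; sign now +1; continue with (1/9)
reached (1/9) = 1, so the symbol is +1

1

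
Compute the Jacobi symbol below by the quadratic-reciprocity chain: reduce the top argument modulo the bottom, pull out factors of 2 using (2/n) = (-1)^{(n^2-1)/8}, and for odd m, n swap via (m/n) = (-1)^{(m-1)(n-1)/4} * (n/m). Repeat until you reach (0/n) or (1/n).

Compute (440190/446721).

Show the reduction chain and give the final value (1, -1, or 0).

0

440190 = 2^1·220095; (2/446721) = +1 since 446721 mod 8 = 1, so (440190/446721) = (+1)^1·(220095/446721); sign now +1
reciprocity: (220095/446721) = +1·(446721/220095) since 220095 mod 4 = 3, 446721 mod 4 = 1; sign now +1
(446721/220095) = (6531/220095)   [reduce mod 220095]
reciprocity: (6531/220095) = -1·(220095/6531) since 6531 mod 4 = 3, 220095 mod 4 = 3; sign now -1
(220095/6531) = (4572/6531)   [reduce mod 6531]
4572 = 2^2·1143; (2/6531) = -1 since 6531 mod 8 = 3, so (4572/6531) = (-1)^2·(1143/6531); sign now -1
reciprocity: (1143/6531) = -1·(6531/1143) since 1143 mod 4 = 3, 6531 mod 4 = 3; sign now +1
(6531/1143) = (816/1143)   [reduce mod 1143]
816 = 2^4·51; (2/1143) = +1 since 1143 mod 8 = 7, so (816/1143) = (+1)^4·(51/1143); sign now +1
reciprocity: (51/1143) = -1·(1143/51) since 51 mod 4 = 3, 1143 mod 4 = 3; sign now -1
(1143/51) = (21/51)   [reduce mod 51]
reciprocity: (21/51) = +1·(51/21) since 21 mod 4 = 1, 51 mod 4 = 3; sign now -1
(51/21) = (9/21)   [reduce mod 21]
reciprocity: (9/21) = +1·(21/9) since 9 mod 4 = 1, 21 mod 4 = 1; sign now -1
(21/9) = (3/9)   [reduce mod 9]
reciprocity: (3/9) = +1·(9/3) since 3 mod 4 = 3, 9 mod 4 = 1; sign now -1
(9/3) = (0/3)   [reduce mod 3]
(0/3) = 0   [gcd(a, n) > 1]; final value = 0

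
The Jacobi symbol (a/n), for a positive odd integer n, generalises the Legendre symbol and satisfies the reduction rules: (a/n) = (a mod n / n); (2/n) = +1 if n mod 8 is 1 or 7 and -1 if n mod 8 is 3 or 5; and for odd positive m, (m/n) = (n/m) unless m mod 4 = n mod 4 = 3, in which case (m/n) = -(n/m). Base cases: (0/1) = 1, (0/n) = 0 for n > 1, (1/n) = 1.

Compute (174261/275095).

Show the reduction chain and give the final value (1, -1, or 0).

1

flip (174261/275095) -> (275095/174261): both odd, 174261 mod 4 = 1, 275095 mod 4 = 3, so the flip contributes +1; sign now +1
(275095/174261): 275095 mod 174261 = 100834, so (275095/174261) = (100834/174261)
factor out 2^1: 100834 = 2^1·50417; with 174261 mod 8 = 5, (2/174261) = -1; sign now -1; continue with (50417/174261)
flip (50417/174261) -> (174261/50417): both odd, 50417 mod 4 = 1, 174261 mod 4 = 1, so the flip contributes +1; sign now -1
(174261/50417): 174261 mod 50417 = 23010, so (174261/50417) = (23010/50417)
factor out 2^1: 23010 = 2^1·11505; with 50417 mod 8 = 1, (2/50417) = +1; sign now -1; continue with (11505/50417)
flip (11505/50417) -> (50417/11505): both odd, 11505 mod 4 = 1, 50417 mod 4 = 1, so the flip contributes +1; sign now -1
(50417/11505): 50417 mod 11505 = 4397, so (50417/11505) = (4397/11505)
flip (4397/11505) -> (11505/4397): both odd, 4397 mod 4 = 1, 11505 mod 4 = 1, so the flip contributes +1; sign now -1
(11505/4397): 11505 mod 4397 = 2711, so (11505/4397) = (2711/4397)
flip (2711/4397) -> (4397/2711): both odd, 2711 mod 4 = 3, 4397 mod 4 = 1, so the flip contributes +1; sign now -1
(4397/2711): 4397 mod 2711 = 1686, so (4397/2711) = (1686/2711)
factor out 2^1: 1686 = 2^1·843; with 2711 mod 8 = 7, (2/2711) = +1; sign now -1; continue with (843/2711)
flip (843/2711) -> (2711/843): both odd, 843 mod 4 = 3, 2711 mod 4 = 3, so the flip contributes -1; sign now +1
(2711/843): 2711 mod 843 = 182, so (2711/843) = (182/843)
factor out 2^1: 182 = 2^1·91; with 843 mod 8 = 3, (2/843) = -1; sign now -1; continue with (91/843)
flip (91/843) -> (843/91): both odd, 91 mod 4 = 3, 843 mod 4 = 3, so the flip contributes -1; sign now +1
(843/91): 843 mod 91 = 24, so (843/91) = (24/91)
factor out 2^3: 24 = 2^3·3; with 91 mod 8 = 3, (2/91) = -1; sign now -1; continue with (3/91)
flip (3/91) -> (91/3): both odd, 3 mod 4 = 3, 91 mod 4 = 3, so the flip contributes -1; sign now +1
(91/3): 91 mod 3 = 1, so (91/3) = (1/3)
reached (1/3) = 1, so the symbol is +1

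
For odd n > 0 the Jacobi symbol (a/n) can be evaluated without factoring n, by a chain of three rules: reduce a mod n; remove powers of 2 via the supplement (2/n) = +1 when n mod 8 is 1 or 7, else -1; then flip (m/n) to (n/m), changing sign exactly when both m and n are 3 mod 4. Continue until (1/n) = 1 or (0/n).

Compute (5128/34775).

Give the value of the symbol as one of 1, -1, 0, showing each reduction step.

factor out 2^3: 5128 = 2^3·641; with 34775 mod 8 = 7, (2/34775) = +1; sign now +1; continue with (641/34775)
flip (641/34775) -> (34775/641): both odd, 641 mod 4 = 1, 34775 mod 4 = 3, so the flip contributes +1; sign now +1
(34775/641): 34775 mod 641 = 161, so (34775/641) = (161/641)
flip (161/641) -> (641/161): both odd, 161 mod 4 = 1, 641 mod 4 = 1, so the flip contributes +1; sign now +1
(641/161): 641 mod 161 = 158, so (641/161) = (158/161)
factor out 2^1: 158 = 2^1·79; with 161 mod 8 = 1, (2/161) = +1; sign now +1; continue with (79/161)
flip (79/161) -> (161/79): both odd, 79 mod 4 = 3, 161 mod 4 = 1, so the flip contributes +1; sign now +1
(161/79): 161 mod 79 = 3, so (161/79) = (3/79)
flip (3/79) -> (79/3): both odd, 3 mod 4 = 3, 79 mod 4 = 3, so the flip contributes -1; sign now -1
(79/3): 79 mod 3 = 1, so (79/3) = (1/3)
reached (1/3) = 1, so the symbol is -1

-1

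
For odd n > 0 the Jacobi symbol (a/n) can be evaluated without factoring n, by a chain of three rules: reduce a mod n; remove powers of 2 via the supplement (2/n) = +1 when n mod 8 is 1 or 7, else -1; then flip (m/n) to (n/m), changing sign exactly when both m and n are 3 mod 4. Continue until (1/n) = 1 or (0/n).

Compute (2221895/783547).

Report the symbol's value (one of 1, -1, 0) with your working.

1

(2221895/783547): 2221895 mod 783547 = 654801, so (2221895/783547) = (654801/783547)
flip (654801/783547) -> (783547/654801): both odd, 654801 mod 4 = 1, 783547 mod 4 = 3, so the flip contributes +1; sign now +1
(783547/654801): 783547 mod 654801 = 128746, so (783547/654801) = (128746/654801)
factor out 2^1: 128746 = 2^1·64373; with 654801 mod 8 = 1, (2/654801) = +1; sign now +1; continue with (64373/654801)
flip (64373/654801) -> (654801/64373): both odd, 64373 mod 4 = 1, 654801 mod 4 = 1, so the flip contributes +1; sign now +1
(654801/64373): 654801 mod 64373 = 11071, so (654801/64373) = (11071/64373)
flip (11071/64373) -> (64373/11071): both odd, 11071 mod 4 = 3, 64373 mod 4 = 1, so the flip contributes +1; sign now +1
(64373/11071): 64373 mod 11071 = 9018, so (64373/11071) = (9018/11071)
factor out 2^1: 9018 = 2^1·4509; with 11071 mod 8 = 7, (2/11071) = +1; sign now +1; continue with (4509/11071)
flip (4509/11071) -> (11071/4509): both odd, 4509 mod 4 = 1, 11071 mod 4 = 3, so the flip contributes +1; sign now +1
(11071/4509): 11071 mod 4509 = 2053, so (11071/4509) = (2053/4509)
flip (2053/4509) -> (4509/2053): both odd, 2053 mod 4 = 1, 4509 mod 4 = 1, so the flip contributes +1; sign now +1
(4509/2053): 4509 mod 2053 = 403, so (4509/2053) = (403/2053)
flip (403/2053) -> (2053/403): both odd, 403 mod 4 = 3, 2053 mod 4 = 1, so the flip contributes +1; sign now +1
(2053/403): 2053 mod 403 = 38, so (2053/403) = (38/403)
factor out 2^1: 38 = 2^1·19; with 403 mod 8 = 3, (2/403) = -1; sign now -1; continue with (19/403)
flip (19/403) -> (403/19): both odd, 19 mod 4 = 3, 403 mod 4 = 3, so the flip contributes -1; sign now +1
(403/19): 403 mod 19 = 4, so (403/19) = (4/19)
factor out 2^2: 4 = 2^2·1; with 19 mod 8 = 3, (2/19) = -1; sign now +1; continue with (1/19)
reached (1/19) = 1, so the symbol is +1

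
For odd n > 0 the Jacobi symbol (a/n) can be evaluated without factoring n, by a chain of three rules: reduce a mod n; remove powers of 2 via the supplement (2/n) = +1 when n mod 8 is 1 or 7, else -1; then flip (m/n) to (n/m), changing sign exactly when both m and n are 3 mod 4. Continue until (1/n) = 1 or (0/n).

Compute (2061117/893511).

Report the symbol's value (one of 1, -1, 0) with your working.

0

(2061117/893511): 2061117 mod 893511 = 274095, so (2061117/893511) = (274095/893511)
flip (274095/893511) -> (893511/274095): both odd, 274095 mod 4 = 3, 893511 mod 4 = 3, so the flip contributes -1; sign now -1
(893511/274095): 893511 mod 274095 = 71226, so (893511/274095) = (71226/274095)
factor out 2^1: 71226 = 2^1·35613; with 274095 mod 8 = 7, (2/274095) = +1; sign now -1; continue with (35613/274095)
flip (35613/274095) -> (274095/35613): both odd, 35613 mod 4 = 1, 274095 mod 4 = 3, so the flip contributes +1; sign now -1
(274095/35613): 274095 mod 35613 = 24804, so (274095/35613) = (24804/35613)
factor out 2^2: 24804 = 2^2·6201; with 35613 mod 8 = 5, (2/35613) = -1; sign now -1; continue with (6201/35613)
flip (6201/35613) -> (35613/6201): both odd, 6201 mod 4 = 1, 35613 mod 4 = 1, so the flip contributes +1; sign now -1
(35613/6201): 35613 mod 6201 = 4608, so (35613/6201) = (4608/6201)
factor out 2^9: 4608 = 2^9·9; with 6201 mod 8 = 1, (2/6201) = +1; sign now -1; continue with (9/6201)
flip (9/6201) -> (6201/9): both odd, 9 mod 4 = 1, 6201 mod 4 = 1, so the flip contributes +1; sign now -1
(6201/9): 6201 mod 9 = 0, so (6201/9) = (0/9)
reached (0/9); gcd(a, n) > 1, so (0/9) = 0 and the symbol is 0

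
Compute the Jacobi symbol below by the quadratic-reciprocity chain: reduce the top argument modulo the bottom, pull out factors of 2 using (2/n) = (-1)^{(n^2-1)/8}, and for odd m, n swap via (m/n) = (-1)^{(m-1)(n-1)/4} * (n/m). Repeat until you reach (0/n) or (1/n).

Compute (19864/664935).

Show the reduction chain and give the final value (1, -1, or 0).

1

factor out 2^3: 19864 = 2^3·2483; with 664935 mod 8 = 7, (2/664935) = +1; sign now +1; continue with (2483/664935)
flip (2483/664935) -> (664935/2483): both odd, 2483 mod 4 = 3, 664935 mod 4 = 3, so the flip contributes -1; sign now -1
(664935/2483): 664935 mod 2483 = 1974, so (664935/2483) = (1974/2483)
factor out 2^1: 1974 = 2^1·987; with 2483 mod 8 = 3, (2/2483) = -1; sign now +1; continue with (987/2483)
flip (987/2483) -> (2483/987): both odd, 987 mod 4 = 3, 2483 mod 4 = 3, so the flip contributes -1; sign now -1
(2483/987): 2483 mod 987 = 509, so (2483/987) = (509/987)
flip (509/987) -> (987/509): both odd, 509 mod 4 = 1, 987 mod 4 = 3, so the flip contributes +1; sign now -1
(987/509): 987 mod 509 = 478, so (987/509) = (478/509)
factor out 2^1: 478 = 2^1·239; with 509 mod 8 = 5, (2/509) = -1; sign now +1; continue with (239/509)
flip (239/509) -> (509/239): both odd, 239 mod 4 = 3, 509 mod 4 = 1, so the flip contributes +1; sign now +1
(509/239): 509 mod 239 = 31, so (509/239) = (31/239)
flip (31/239) -> (239/31): both odd, 31 mod 4 = 3, 239 mod 4 = 3, so the flip contributes -1; sign now -1
(239/31): 239 mod 31 = 22, so (239/31) = (22/31)
factor out 2^1: 22 = 2^1·11; with 31 mod 8 = 7, (2/31) = +1; sign now -1; continue with (11/31)
flip (11/31) -> (31/11): both odd, 11 mod 4 = 3, 31 mod 4 = 3, so the flip contributes -1; sign now +1
(31/11): 31 mod 11 = 9, so (31/11) = (9/11)
flip (9/11) -> (11/9): both odd, 9 mod 4 = 1, 11 mod 4 = 3, so the flip contributes +1; sign now +1
(11/9): 11 mod 9 = 2, so (11/9) = (2/9)
factor out 2^1: 2 = 2^1·1; with 9 mod 8 = 1, (2/9) = +1; sign now +1; continue with (1/9)
reached (1/9) = 1, so the symbol is +1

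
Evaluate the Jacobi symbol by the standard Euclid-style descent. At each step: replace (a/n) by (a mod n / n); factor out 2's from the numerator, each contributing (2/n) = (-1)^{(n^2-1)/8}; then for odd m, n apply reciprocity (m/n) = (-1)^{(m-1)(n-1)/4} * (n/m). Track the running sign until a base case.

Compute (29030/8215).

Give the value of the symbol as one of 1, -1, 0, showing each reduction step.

(29030/8215): 29030 mod 8215 = 4385, so (29030/8215) = (4385/8215)
flip (4385/8215) -> (8215/4385): both odd, 4385 mod 4 = 1, 8215 mod 4 = 3, so the flip contributes +1; sign now +1
(8215/4385): 8215 mod 4385 = 3830, so (8215/4385) = (3830/4385)
factor out 2^1: 3830 = 2^1·1915; with 4385 mod 8 = 1, (2/4385) = +1; sign now +1; continue with (1915/4385)
flip (1915/4385) -> (4385/1915): both odd, 1915 mod 4 = 3, 4385 mod 4 = 1, so the flip contributes +1; sign now +1
(4385/1915): 4385 mod 1915 = 555, so (4385/1915) = (555/1915)
flip (555/1915) -> (1915/555): both odd, 555 mod 4 = 3, 1915 mod 4 = 3, so the flip contributes -1; sign now -1
(1915/555): 1915 mod 555 = 250, so (1915/555) = (250/555)
factor out 2^1: 250 = 2^1·125; with 555 mod 8 = 3, (2/555) = -1; sign now +1; continue with (125/555)
flip (125/555) -> (555/125): both odd, 125 mod 4 = 1, 555 mod 4 = 3, so the flip contributes +1; sign now +1
(555/125): 555 mod 125 = 55, so (555/125) = (55/125)
flip (55/125) -> (125/55): both odd, 55 mod 4 = 3, 125 mod 4 = 1, so the flip contributes +1; sign now +1
(125/55): 125 mod 55 = 15, so (125/55) = (15/55)
flip (15/55) -> (55/15): both odd, 15 mod 4 = 3, 55 mod 4 = 3, so the flip contributes -1; sign now -1
(55/15): 55 mod 15 = 10, so (55/15) = (10/15)
factor out 2^1: 10 = 2^1·5; with 15 mod 8 = 7, (2/15) = +1; sign now -1; continue with (5/15)
flip (5/15) -> (15/5): both odd, 5 mod 4 = 1, 15 mod 4 = 3, so the flip contributes +1; sign now -1
(15/5): 15 mod 5 = 0, so (15/5) = (0/5)
reached (0/5); gcd(a, n) > 1, so (0/5) = 0 and the symbol is 0

0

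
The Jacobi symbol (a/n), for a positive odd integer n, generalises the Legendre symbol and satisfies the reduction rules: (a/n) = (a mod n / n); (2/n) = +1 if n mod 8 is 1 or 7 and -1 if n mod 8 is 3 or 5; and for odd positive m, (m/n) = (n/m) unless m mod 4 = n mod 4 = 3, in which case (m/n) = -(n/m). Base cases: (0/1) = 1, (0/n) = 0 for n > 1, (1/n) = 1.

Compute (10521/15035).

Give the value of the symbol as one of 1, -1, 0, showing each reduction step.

1

flip (10521/15035) -> (15035/10521): both odd, 10521 mod 4 = 1, 15035 mod 4 = 3, so the flip contributes +1; sign now +1
(15035/10521): 15035 mod 10521 = 4514, so (15035/10521) = (4514/10521)
factor out 2^1: 4514 = 2^1·2257; with 10521 mod 8 = 1, (2/10521) = +1; sign now +1; continue with (2257/10521)
flip (2257/10521) -> (10521/2257): both odd, 2257 mod 4 = 1, 10521 mod 4 = 1, so the flip contributes +1; sign now +1
(10521/2257): 10521 mod 2257 = 1493, so (10521/2257) = (1493/2257)
flip (1493/2257) -> (2257/1493): both odd, 1493 mod 4 = 1, 2257 mod 4 = 1, so the flip contributes +1; sign now +1
(2257/1493): 2257 mod 1493 = 764, so (2257/1493) = (764/1493)
factor out 2^2: 764 = 2^2·191; with 1493 mod 8 = 5, (2/1493) = -1; sign now +1; continue with (191/1493)
flip (191/1493) -> (1493/191): both odd, 191 mod 4 = 3, 1493 mod 4 = 1, so the flip contributes +1; sign now +1
(1493/191): 1493 mod 191 = 156, so (1493/191) = (156/191)
factor out 2^2: 156 = 2^2·39; with 191 mod 8 = 7, (2/191) = +1; sign now +1; continue with (39/191)
flip (39/191) -> (191/39): both odd, 39 mod 4 = 3, 191 mod 4 = 3, so the flip contributes -1; sign now -1
(191/39): 191 mod 39 = 35, so (191/39) = (35/39)
flip (35/39) -> (39/35): both odd, 35 mod 4 = 3, 39 mod 4 = 3, so the flip contributes -1; sign now +1
(39/35): 39 mod 35 = 4, so (39/35) = (4/35)
factor out 2^2: 4 = 2^2·1; with 35 mod 8 = 3, (2/35) = -1; sign now +1; continue with (1/35)
reached (1/35) = 1, so the symbol is +1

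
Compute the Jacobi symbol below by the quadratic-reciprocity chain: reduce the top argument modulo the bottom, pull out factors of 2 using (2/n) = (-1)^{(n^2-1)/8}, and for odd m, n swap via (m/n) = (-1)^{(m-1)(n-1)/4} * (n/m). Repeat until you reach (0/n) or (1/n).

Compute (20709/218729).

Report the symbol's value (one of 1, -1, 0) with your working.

reciprocity: (20709/218729) = +1·(218729/20709) since 20709 mod 4 = 1, 218729 mod 4 = 1; sign now +1
(218729/20709) = (11639/20709)   [reduce mod 20709]
reciprocity: (11639/20709) = +1·(20709/11639) since 11639 mod 4 = 3, 20709 mod 4 = 1; sign now +1
(20709/11639) = (9070/11639)   [reduce mod 11639]
9070 = 2^1·4535; (2/11639) = +1 since 11639 mod 8 = 7, so (9070/11639) = (+1)^1·(4535/11639); sign now +1
reciprocity: (4535/11639) = -1·(11639/4535) since 4535 mod 4 = 3, 11639 mod 4 = 3; sign now -1
(11639/4535) = (2569/4535)   [reduce mod 4535]
reciprocity: (2569/4535) = +1·(4535/2569) since 2569 mod 4 = 1, 4535 mod 4 = 3; sign now -1
(4535/2569) = (1966/2569)   [reduce mod 2569]
1966 = 2^1·983; (2/2569) = +1 since 2569 mod 8 = 1, so (1966/2569) = (+1)^1·(983/2569); sign now -1
reciprocity: (983/2569) = +1·(2569/983) since 983 mod 4 = 3, 2569 mod 4 = 1; sign now -1
(2569/983) = (603/983)   [reduce mod 983]
reciprocity: (603/983) = -1·(983/603) since 603 mod 4 = 3, 983 mod 4 = 3; sign now +1
(983/603) = (380/603)   [reduce mod 603]
380 = 2^2·95; (2/603) = -1 since 603 mod 8 = 3, so (380/603) = (-1)^2·(95/603); sign now +1
reciprocity: (95/603) = -1·(603/95) since 95 mod 4 = 3, 603 mod 4 = 3; sign now -1
(603/95) = (33/95)   [reduce mod 95]
reciprocity: (33/95) = +1·(95/33) since 33 mod 4 = 1, 95 mod 4 = 3; sign now -1
(95/33) = (29/33)   [reduce mod 33]
reciprocity: (29/33) = +1·(33/29) since 29 mod 4 = 1, 33 mod 4 = 1; sign now -1
(33/29) = (4/29)   [reduce mod 29]
4 = 2^2·1; (2/29) = -1 since 29 mod 8 = 5, so (4/29) = (-1)^2·(1/29); sign now -1
(1/29) = 1; final value = sign = -1

-1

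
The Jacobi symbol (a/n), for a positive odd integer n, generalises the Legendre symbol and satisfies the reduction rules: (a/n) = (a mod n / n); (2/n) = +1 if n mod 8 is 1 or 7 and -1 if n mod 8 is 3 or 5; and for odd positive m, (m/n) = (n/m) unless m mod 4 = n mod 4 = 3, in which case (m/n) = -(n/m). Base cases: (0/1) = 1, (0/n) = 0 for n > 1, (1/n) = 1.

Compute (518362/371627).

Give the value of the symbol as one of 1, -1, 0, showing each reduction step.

(518362/371627): 518362 mod 371627 = 146735, so (518362/371627) = (146735/371627)
flip (146735/371627) -> (371627/146735): both odd, 146735 mod 4 = 3, 371627 mod 4 = 3, so the flip contributes -1; sign now -1
(371627/146735): 371627 mod 146735 = 78157, so (371627/146735) = (78157/146735)
flip (78157/146735) -> (146735/78157): both odd, 78157 mod 4 = 1, 146735 mod 4 = 3, so the flip contributes +1; sign now -1
(146735/78157): 146735 mod 78157 = 68578, so (146735/78157) = (68578/78157)
factor out 2^1: 68578 = 2^1·34289; with 78157 mod 8 = 5, (2/78157) = -1; sign now +1; continue with (34289/78157)
flip (34289/78157) -> (78157/34289): both odd, 34289 mod 4 = 1, 78157 mod 4 = 1, so the flip contributes +1; sign now +1
(78157/34289): 78157 mod 34289 = 9579, so (78157/34289) = (9579/34289)
flip (9579/34289) -> (34289/9579): both odd, 9579 mod 4 = 3, 34289 mod 4 = 1, so the flip contributes +1; sign now +1
(34289/9579): 34289 mod 9579 = 5552, so (34289/9579) = (5552/9579)
factor out 2^4: 5552 = 2^4·347; with 9579 mod 8 = 3, (2/9579) = -1; sign now +1; continue with (347/9579)
flip (347/9579) -> (9579/347): both odd, 347 mod 4 = 3, 9579 mod 4 = 3, so the flip contributes -1; sign now -1
(9579/347): 9579 mod 347 = 210, so (9579/347) = (210/347)
factor out 2^1: 210 = 2^1·105; with 347 mod 8 = 3, (2/347) = -1; sign now +1; continue with (105/347)
flip (105/347) -> (347/105): both odd, 105 mod 4 = 1, 347 mod 4 = 3, so the flip contributes +1; sign now +1
(347/105): 347 mod 105 = 32, so (347/105) = (32/105)
factor out 2^5: 32 = 2^5·1; with 105 mod 8 = 1, (2/105) = +1; sign now +1; continue with (1/105)
reached (1/105) = 1, so the symbol is +1

1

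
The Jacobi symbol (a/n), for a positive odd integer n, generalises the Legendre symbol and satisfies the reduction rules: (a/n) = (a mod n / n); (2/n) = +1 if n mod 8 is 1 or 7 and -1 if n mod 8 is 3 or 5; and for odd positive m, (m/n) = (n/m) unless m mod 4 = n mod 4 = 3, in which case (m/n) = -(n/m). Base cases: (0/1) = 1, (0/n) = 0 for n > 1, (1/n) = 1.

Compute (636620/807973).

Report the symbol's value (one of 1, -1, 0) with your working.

1

factor out 2^2: 636620 = 2^2·159155; with 807973 mod 8 = 5, (2/807973) = -1; sign now +1; continue with (159155/807973)
flip (159155/807973) -> (807973/159155): both odd, 159155 mod 4 = 3, 807973 mod 4 = 1, so the flip contributes +1; sign now +1
(807973/159155): 807973 mod 159155 = 12198, so (807973/159155) = (12198/159155)
factor out 2^1: 12198 = 2^1·6099; with 159155 mod 8 = 3, (2/159155) = -1; sign now -1; continue with (6099/159155)
flip (6099/159155) -> (159155/6099): both odd, 6099 mod 4 = 3, 159155 mod 4 = 3, so the flip contributes -1; sign now +1
(159155/6099): 159155 mod 6099 = 581, so (159155/6099) = (581/6099)
flip (581/6099) -> (6099/581): both odd, 581 mod 4 = 1, 6099 mod 4 = 3, so the flip contributes +1; sign now +1
(6099/581): 6099 mod 581 = 289, so (6099/581) = (289/581)
flip (289/581) -> (581/289): both odd, 289 mod 4 = 1, 581 mod 4 = 1, so the flip contributes +1; sign now +1
(581/289): 581 mod 289 = 3, so (581/289) = (3/289)
flip (3/289) -> (289/3): both odd, 3 mod 4 = 3, 289 mod 4 = 1, so the flip contributes +1; sign now +1
(289/3): 289 mod 3 = 1, so (289/3) = (1/3)
reached (1/3) = 1, so the symbol is +1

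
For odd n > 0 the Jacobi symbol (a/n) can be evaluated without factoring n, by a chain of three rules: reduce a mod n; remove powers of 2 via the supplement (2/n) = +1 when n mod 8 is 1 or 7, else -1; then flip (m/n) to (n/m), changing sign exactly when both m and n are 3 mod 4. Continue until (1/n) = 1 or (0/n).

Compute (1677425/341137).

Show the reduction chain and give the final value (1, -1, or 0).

1

(1677425/341137) = (312877/341137)   [reduce mod 341137]
reciprocity: (312877/341137) = +1·(341137/312877) since 312877 mod 4 = 1, 341137 mod 4 = 1; sign now +1
(341137/312877) = (28260/312877)   [reduce mod 312877]
28260 = 2^2·7065; (2/312877) = -1 since 312877 mod 8 = 5, so (28260/312877) = (-1)^2·(7065/312877); sign now +1
reciprocity: (7065/312877) = +1·(312877/7065) since 7065 mod 4 = 1, 312877 mod 4 = 1; sign now +1
(312877/7065) = (2017/7065)   [reduce mod 7065]
reciprocity: (2017/7065) = +1·(7065/2017) since 2017 mod 4 = 1, 7065 mod 4 = 1; sign now +1
(7065/2017) = (1014/2017)   [reduce mod 2017]
1014 = 2^1·507; (2/2017) = +1 since 2017 mod 8 = 1, so (1014/2017) = (+1)^1·(507/2017); sign now +1
reciprocity: (507/2017) = +1·(2017/507) since 507 mod 4 = 3, 2017 mod 4 = 1; sign now +1
(2017/507) = (496/507)   [reduce mod 507]
496 = 2^4·31; (2/507) = -1 since 507 mod 8 = 3, so (496/507) = (-1)^4·(31/507); sign now +1
reciprocity: (31/507) = -1·(507/31) since 31 mod 4 = 3, 507 mod 4 = 3; sign now -1
(507/31) = (11/31)   [reduce mod 31]
reciprocity: (11/31) = -1·(31/11) since 11 mod 4 = 3, 31 mod 4 = 3; sign now +1
(31/11) = (9/11)   [reduce mod 11]
reciprocity: (9/11) = +1·(11/9) since 9 mod 4 = 1, 11 mod 4 = 3; sign now +1
(11/9) = (2/9)   [reduce mod 9]
2 = 2^1·1; (2/9) = +1 since 9 mod 8 = 1, so (2/9) = (+1)^1·(1/9); sign now +1
(1/9) = 1; final value = sign = +1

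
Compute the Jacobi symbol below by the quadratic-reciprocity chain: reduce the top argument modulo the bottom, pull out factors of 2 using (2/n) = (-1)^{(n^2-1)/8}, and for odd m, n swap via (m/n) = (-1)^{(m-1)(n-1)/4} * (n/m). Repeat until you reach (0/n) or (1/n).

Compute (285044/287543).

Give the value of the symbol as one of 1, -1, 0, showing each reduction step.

factor out 2^2: 285044 = 2^2·71261; with 287543 mod 8 = 7, (2/287543) = +1; sign now +1; continue with (71261/287543)
flip (71261/287543) -> (287543/71261): both odd, 71261 mod 4 = 1, 287543 mod 4 = 3, so the flip contributes +1; sign now +1
(287543/71261): 287543 mod 71261 = 2499, so (287543/71261) = (2499/71261)
flip (2499/71261) -> (71261/2499): both odd, 2499 mod 4 = 3, 71261 mod 4 = 1, so the flip contributes +1; sign now +1
(71261/2499): 71261 mod 2499 = 1289, so (71261/2499) = (1289/2499)
flip (1289/2499) -> (2499/1289): both odd, 1289 mod 4 = 1, 2499 mod 4 = 3, so the flip contributes +1; sign now +1
(2499/1289): 2499 mod 1289 = 1210, so (2499/1289) = (1210/1289)
factor out 2^1: 1210 = 2^1·605; with 1289 mod 8 = 1, (2/1289) = +1; sign now +1; continue with (605/1289)
flip (605/1289) -> (1289/605): both odd, 605 mod 4 = 1, 1289 mod 4 = 1, so the flip contributes +1; sign now +1
(1289/605): 1289 mod 605 = 79, so (1289/605) = (79/605)
flip (79/605) -> (605/79): both odd, 79 mod 4 = 3, 605 mod 4 = 1, so the flip contributes +1; sign now +1
(605/79): 605 mod 79 = 52, so (605/79) = (52/79)
factor out 2^2: 52 = 2^2·13; with 79 mod 8 = 7, (2/79) = +1; sign now +1; continue with (13/79)
flip (13/79) -> (79/13): both odd, 13 mod 4 = 1, 79 mod 4 = 3, so the flip contributes +1; sign now +1
(79/13): 79 mod 13 = 1, so (79/13) = (1/13)
reached (1/13) = 1, so the symbol is +1

1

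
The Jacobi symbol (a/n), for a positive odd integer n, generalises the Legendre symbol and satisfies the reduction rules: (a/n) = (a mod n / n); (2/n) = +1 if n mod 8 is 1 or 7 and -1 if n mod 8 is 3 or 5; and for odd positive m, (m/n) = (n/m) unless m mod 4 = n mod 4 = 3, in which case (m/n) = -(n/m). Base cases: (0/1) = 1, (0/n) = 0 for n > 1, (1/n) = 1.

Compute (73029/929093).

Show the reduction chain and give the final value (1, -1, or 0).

0

reciprocity: (73029/929093) = +1·(929093/73029) since 73029 mod 4 = 1, 929093 mod 4 = 1; sign now +1
(929093/73029) = (52745/73029)   [reduce mod 73029]
reciprocity: (52745/73029) = +1·(73029/52745) since 52745 mod 4 = 1, 73029 mod 4 = 1; sign now +1
(73029/52745) = (20284/52745)   [reduce mod 52745]
20284 = 2^2·5071; (2/52745) = +1 since 52745 mod 8 = 1, so (20284/52745) = (+1)^2·(5071/52745); sign now +1
reciprocity: (5071/52745) = +1·(52745/5071) since 5071 mod 4 = 3, 52745 mod 4 = 1; sign now +1
(52745/5071) = (2035/5071)   [reduce mod 5071]
reciprocity: (2035/5071) = -1·(5071/2035) since 2035 mod 4 = 3, 5071 mod 4 = 3; sign now -1
(5071/2035) = (1001/2035)   [reduce mod 2035]
reciprocity: (1001/2035) = +1·(2035/1001) since 1001 mod 4 = 1, 2035 mod 4 = 3; sign now -1
(2035/1001) = (33/1001)   [reduce mod 1001]
reciprocity: (33/1001) = +1·(1001/33) since 33 mod 4 = 1, 1001 mod 4 = 1; sign now -1
(1001/33) = (11/33)   [reduce mod 33]
reciprocity: (11/33) = +1·(33/11) since 11 mod 4 = 3, 33 mod 4 = 1; sign now -1
(33/11) = (0/11)   [reduce mod 11]
(0/11) = 0   [gcd(a, n) > 1]; final value = 0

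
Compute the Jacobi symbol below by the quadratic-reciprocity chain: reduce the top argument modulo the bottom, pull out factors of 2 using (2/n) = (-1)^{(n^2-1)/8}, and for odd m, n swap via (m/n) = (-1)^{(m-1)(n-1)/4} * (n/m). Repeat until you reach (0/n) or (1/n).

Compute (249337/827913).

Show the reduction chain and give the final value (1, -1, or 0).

flip (249337/827913) -> (827913/249337): both odd, 249337 mod 4 = 1, 827913 mod 4 = 1, so the flip contributes +1; sign now +1
(827913/249337): 827913 mod 249337 = 79902, so (827913/249337) = (79902/249337)
factor out 2^1: 79902 = 2^1·39951; with 249337 mod 8 = 1, (2/249337) = +1; sign now +1; continue with (39951/249337)
flip (39951/249337) -> (249337/39951): both odd, 39951 mod 4 = 3, 249337 mod 4 = 1, so the flip contributes +1; sign now +1
(249337/39951): 249337 mod 39951 = 9631, so (249337/39951) = (9631/39951)
flip (9631/39951) -> (39951/9631): both odd, 9631 mod 4 = 3, 39951 mod 4 = 3, so the flip contributes -1; sign now -1
(39951/9631): 39951 mod 9631 = 1427, so (39951/9631) = (1427/9631)
flip (1427/9631) -> (9631/1427): both odd, 1427 mod 4 = 3, 9631 mod 4 = 3, so the flip contributes -1; sign now +1
(9631/1427): 9631 mod 1427 = 1069, so (9631/1427) = (1069/1427)
flip (1069/1427) -> (1427/1069): both odd, 1069 mod 4 = 1, 1427 mod 4 = 3, so the flip contributes +1; sign now +1
(1427/1069): 1427 mod 1069 = 358, so (1427/1069) = (358/1069)
factor out 2^1: 358 = 2^1·179; with 1069 mod 8 = 5, (2/1069) = -1; sign now -1; continue with (179/1069)
flip (179/1069) -> (1069/179): both odd, 179 mod 4 = 3, 1069 mod 4 = 1, so the flip contributes +1; sign now -1
(1069/179): 1069 mod 179 = 174, so (1069/179) = (174/179)
factor out 2^1: 174 = 2^1·87; with 179 mod 8 = 3, (2/179) = -1; sign now +1; continue with (87/179)
flip (87/179) -> (179/87): both odd, 87 mod 4 = 3, 179 mod 4 = 3, so the flip contributes -1; sign now -1
(179/87): 179 mod 87 = 5, so (179/87) = (5/87)
flip (5/87) -> (87/5): both odd, 5 mod 4 = 1, 87 mod 4 = 3, so the flip contributes +1; sign now -1
(87/5): 87 mod 5 = 2, so (87/5) = (2/5)
factor out 2^1: 2 = 2^1·1; with 5 mod 8 = 5, (2/5) = -1; sign now +1; continue with (1/5)
reached (1/5) = 1, so the symbol is +1

1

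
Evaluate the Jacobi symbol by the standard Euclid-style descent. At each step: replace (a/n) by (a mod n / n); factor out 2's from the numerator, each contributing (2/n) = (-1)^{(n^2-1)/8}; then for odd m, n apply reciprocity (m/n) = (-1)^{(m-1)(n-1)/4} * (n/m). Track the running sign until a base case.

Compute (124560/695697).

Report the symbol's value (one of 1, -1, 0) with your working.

factor out 2^4: 124560 = 2^4·7785; with 695697 mod 8 = 1, (2/695697) = +1; sign now +1; continue with (7785/695697)
flip (7785/695697) -> (695697/7785): both odd, 7785 mod 4 = 1, 695697 mod 4 = 1, so the flip contributes +1; sign now +1
(695697/7785): 695697 mod 7785 = 2832, so (695697/7785) = (2832/7785)
factor out 2^4: 2832 = 2^4·177; with 7785 mod 8 = 1, (2/7785) = +1; sign now +1; continue with (177/7785)
flip (177/7785) -> (7785/177): both odd, 177 mod 4 = 1, 7785 mod 4 = 1, so the flip contributes +1; sign now +1
(7785/177): 7785 mod 177 = 174, so (7785/177) = (174/177)
factor out 2^1: 174 = 2^1·87; with 177 mod 8 = 1, (2/177) = +1; sign now +1; continue with (87/177)
flip (87/177) -> (177/87): both odd, 87 mod 4 = 3, 177 mod 4 = 1, so the flip contributes +1; sign now +1
(177/87): 177 mod 87 = 3, so (177/87) = (3/87)
flip (3/87) -> (87/3): both odd, 3 mod 4 = 3, 87 mod 4 = 3, so the flip contributes -1; sign now -1
(87/3): 87 mod 3 = 0, so (87/3) = (0/3)
reached (0/3); gcd(a, n) > 1, so (0/3) = 0 and the symbol is 0

0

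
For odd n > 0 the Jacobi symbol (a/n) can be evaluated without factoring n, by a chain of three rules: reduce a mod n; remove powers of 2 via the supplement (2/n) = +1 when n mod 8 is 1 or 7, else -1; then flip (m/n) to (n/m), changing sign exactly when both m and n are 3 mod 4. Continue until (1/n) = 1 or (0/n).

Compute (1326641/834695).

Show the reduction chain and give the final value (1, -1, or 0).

(1326641/834695) = (491946/834695)   [reduce mod 834695]
491946 = 2^1·245973; (2/834695) = +1 since 834695 mod 8 = 7, so (491946/834695) = (+1)^1·(245973/834695); sign now +1
reciprocity: (245973/834695) = +1·(834695/245973) since 245973 mod 4 = 1, 834695 mod 4 = 3; sign now +1
(834695/245973) = (96776/245973)   [reduce mod 245973]
96776 = 2^3·12097; (2/245973) = -1 since 245973 mod 8 = 5, so (96776/245973) = (-1)^3·(12097/245973); sign now -1
reciprocity: (12097/245973) = +1·(245973/12097) since 12097 mod 4 = 1, 245973 mod 4 = 1; sign now -1
(245973/12097) = (4033/12097)   [reduce mod 12097]
reciprocity: (4033/12097) = +1·(12097/4033) since 4033 mod 4 = 1, 12097 mod 4 = 1; sign now -1
(12097/4033) = (4031/4033)   [reduce mod 4033]
reciprocity: (4031/4033) = +1·(4033/4031) since 4031 mod 4 = 3, 4033 mod 4 = 1; sign now -1
(4033/4031) = (2/4031)   [reduce mod 4031]
2 = 2^1·1; (2/4031) = +1 since 4031 mod 8 = 7, so (2/4031) = (+1)^1·(1/4031); sign now -1
(1/4031) = 1; final value = sign = -1

-1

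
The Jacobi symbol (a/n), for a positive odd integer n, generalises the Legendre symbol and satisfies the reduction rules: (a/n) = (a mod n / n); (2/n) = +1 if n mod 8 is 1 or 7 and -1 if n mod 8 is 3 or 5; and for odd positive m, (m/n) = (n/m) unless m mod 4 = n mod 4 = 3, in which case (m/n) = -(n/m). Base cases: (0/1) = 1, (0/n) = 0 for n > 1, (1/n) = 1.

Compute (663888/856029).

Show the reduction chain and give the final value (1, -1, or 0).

0

factor out 2^4: 663888 = 2^4·41493; with 856029 mod 8 = 5, (2/856029) = -1; sign now +1; continue with (41493/856029)
flip (41493/856029) -> (856029/41493): both odd, 41493 mod 4 = 1, 856029 mod 4 = 1, so the flip contributes +1; sign now +1
(856029/41493): 856029 mod 41493 = 26169, so (856029/41493) = (26169/41493)
flip (26169/41493) -> (41493/26169): both odd, 26169 mod 4 = 1, 41493 mod 4 = 1, so the flip contributes +1; sign now +1
(41493/26169): 41493 mod 26169 = 15324, so (41493/26169) = (15324/26169)
factor out 2^2: 15324 = 2^2·3831; with 26169 mod 8 = 1, (2/26169) = +1; sign now +1; continue with (3831/26169)
flip (3831/26169) -> (26169/3831): both odd, 3831 mod 4 = 3, 26169 mod 4 = 1, so the flip contributes +1; sign now +1
(26169/3831): 26169 mod 3831 = 3183, so (26169/3831) = (3183/3831)
flip (3183/3831) -> (3831/3183): both odd, 3183 mod 4 = 3, 3831 mod 4 = 3, so the flip contributes -1; sign now -1
(3831/3183): 3831 mod 3183 = 648, so (3831/3183) = (648/3183)
factor out 2^3: 648 = 2^3·81; with 3183 mod 8 = 7, (2/3183) = +1; sign now -1; continue with (81/3183)
flip (81/3183) -> (3183/81): both odd, 81 mod 4 = 1, 3183 mod 4 = 3, so the flip contributes +1; sign now -1
(3183/81): 3183 mod 81 = 24, so (3183/81) = (24/81)
factor out 2^3: 24 = 2^3·3; with 81 mod 8 = 1, (2/81) = +1; sign now -1; continue with (3/81)
flip (3/81) -> (81/3): both odd, 3 mod 4 = 3, 81 mod 4 = 1, so the flip contributes +1; sign now -1
(81/3): 81 mod 3 = 0, so (81/3) = (0/3)
reached (0/3); gcd(a, n) > 1, so (0/3) = 0 and the symbol is 0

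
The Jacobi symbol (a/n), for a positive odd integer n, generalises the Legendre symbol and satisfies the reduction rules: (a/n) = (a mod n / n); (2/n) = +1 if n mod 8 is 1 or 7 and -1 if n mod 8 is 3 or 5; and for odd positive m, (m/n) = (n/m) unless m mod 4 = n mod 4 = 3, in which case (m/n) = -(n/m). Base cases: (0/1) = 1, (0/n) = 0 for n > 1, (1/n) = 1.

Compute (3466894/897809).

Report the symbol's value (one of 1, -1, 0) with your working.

1

(3466894/897809) = (773467/897809)   [reduce mod 897809]
reciprocity: (773467/897809) = +1·(897809/773467) since 773467 mod 4 = 3, 897809 mod 4 = 1; sign now +1
(897809/773467) = (124342/773467)   [reduce mod 773467]
124342 = 2^1·62171; (2/773467) = -1 since 773467 mod 8 = 3, so (124342/773467) = (-1)^1·(62171/773467); sign now -1
reciprocity: (62171/773467) = -1·(773467/62171) since 62171 mod 4 = 3, 773467 mod 4 = 3; sign now +1
(773467/62171) = (27415/62171)   [reduce mod 62171]
reciprocity: (27415/62171) = -1·(62171/27415) since 27415 mod 4 = 3, 62171 mod 4 = 3; sign now -1
(62171/27415) = (7341/27415)   [reduce mod 27415]
reciprocity: (7341/27415) = +1·(27415/7341) since 7341 mod 4 = 1, 27415 mod 4 = 3; sign now -1
(27415/7341) = (5392/7341)   [reduce mod 7341]
5392 = 2^4·337; (2/7341) = -1 since 7341 mod 8 = 5, so (5392/7341) = (-1)^4·(337/7341); sign now -1
reciprocity: (337/7341) = +1·(7341/337) since 337 mod 4 = 1, 7341 mod 4 = 1; sign now -1
(7341/337) = (264/337)   [reduce mod 337]
264 = 2^3·33; (2/337) = +1 since 337 mod 8 = 1, so (264/337) = (+1)^3·(33/337); sign now -1
reciprocity: (33/337) = +1·(337/33) since 33 mod 4 = 1, 337 mod 4 = 1; sign now -1
(337/33) = (7/33)   [reduce mod 33]
reciprocity: (7/33) = +1·(33/7) since 7 mod 4 = 3, 33 mod 4 = 1; sign now -1
(33/7) = (5/7)   [reduce mod 7]
reciprocity: (5/7) = +1·(7/5) since 5 mod 4 = 1, 7 mod 4 = 3; sign now -1
(7/5) = (2/5)   [reduce mod 5]
2 = 2^1·1; (2/5) = -1 since 5 mod 8 = 5, so (2/5) = (-1)^1·(1/5); sign now +1
(1/5) = 1; final value = sign = +1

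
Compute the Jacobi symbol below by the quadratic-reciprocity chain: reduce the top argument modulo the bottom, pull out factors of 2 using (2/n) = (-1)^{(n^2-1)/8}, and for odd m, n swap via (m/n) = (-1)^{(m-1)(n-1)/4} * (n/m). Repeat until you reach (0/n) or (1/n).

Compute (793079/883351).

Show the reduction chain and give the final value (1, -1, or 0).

flip (793079/883351) -> (883351/793079): both odd, 793079 mod 4 = 3, 883351 mod 4 = 3, so the flip contributes -1; sign now -1
(883351/793079): 883351 mod 793079 = 90272, so (883351/793079) = (90272/793079)
factor out 2^5: 90272 = 2^5·2821; with 793079 mod 8 = 7, (2/793079) = +1; sign now -1; continue with (2821/793079)
flip (2821/793079) -> (793079/2821): both odd, 2821 mod 4 = 1, 793079 mod 4 = 3, so the flip contributes +1; sign now -1
(793079/2821): 793079 mod 2821 = 378, so (793079/2821) = (378/2821)
factor out 2^1: 378 = 2^1·189; with 2821 mod 8 = 5, (2/2821) = -1; sign now +1; continue with (189/2821)
flip (189/2821) -> (2821/189): both odd, 189 mod 4 = 1, 2821 mod 4 = 1, so the flip contributes +1; sign now +1
(2821/189): 2821 mod 189 = 175, so (2821/189) = (175/189)
flip (175/189) -> (189/175): both odd, 175 mod 4 = 3, 189 mod 4 = 1, so the flip contributes +1; sign now +1
(189/175): 189 mod 175 = 14, so (189/175) = (14/175)
factor out 2^1: 14 = 2^1·7; with 175 mod 8 = 7, (2/175) = +1; sign now +1; continue with (7/175)
flip (7/175) -> (175/7): both odd, 7 mod 4 = 3, 175 mod 4 = 3, so the flip contributes -1; sign now -1
(175/7): 175 mod 7 = 0, so (175/7) = (0/7)
reached (0/7); gcd(a, n) > 1, so (0/7) = 0 and the symbol is 0

0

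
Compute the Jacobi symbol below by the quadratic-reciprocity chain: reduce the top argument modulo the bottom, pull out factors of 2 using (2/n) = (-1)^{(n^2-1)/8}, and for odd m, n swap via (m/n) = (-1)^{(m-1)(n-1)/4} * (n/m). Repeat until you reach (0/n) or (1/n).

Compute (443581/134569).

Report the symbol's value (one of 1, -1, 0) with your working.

(443581/134569) = (39874/134569)   [reduce mod 134569]
39874 = 2^1·19937; (2/134569) = +1 since 134569 mod 8 = 1, so (39874/134569) = (+1)^1·(19937/134569); sign now +1
reciprocity: (19937/134569) = +1·(134569/19937) since 19937 mod 4 = 1, 134569 mod 4 = 1; sign now +1
(134569/19937) = (14947/19937)   [reduce mod 19937]
reciprocity: (14947/19937) = +1·(19937/14947) since 14947 mod 4 = 3, 19937 mod 4 = 1; sign now +1
(19937/14947) = (4990/14947)   [reduce mod 14947]
4990 = 2^1·2495; (2/14947) = -1 since 14947 mod 8 = 3, so (4990/14947) = (-1)^1·(2495/14947); sign now -1
reciprocity: (2495/14947) = -1·(14947/2495) since 2495 mod 4 = 3, 14947 mod 4 = 3; sign now +1
(14947/2495) = (2472/2495)   [reduce mod 2495]
2472 = 2^3·309; (2/2495) = +1 since 2495 mod 8 = 7, so (2472/2495) = (+1)^3·(309/2495); sign now +1
reciprocity: (309/2495) = +1·(2495/309) since 309 mod 4 = 1, 2495 mod 4 = 3; sign now +1
(2495/309) = (23/309)   [reduce mod 309]
reciprocity: (23/309) = +1·(309/23) since 23 mod 4 = 3, 309 mod 4 = 1; sign now +1
(309/23) = (10/23)   [reduce mod 23]
10 = 2^1·5; (2/23) = +1 since 23 mod 8 = 7, so (10/23) = (+1)^1·(5/23); sign now +1
reciprocity: (5/23) = +1·(23/5) since 5 mod 4 = 1, 23 mod 4 = 3; sign now +1
(23/5) = (3/5)   [reduce mod 5]
reciprocity: (3/5) = +1·(5/3) since 3 mod 4 = 3, 5 mod 4 = 1; sign now +1
(5/3) = (2/3)   [reduce mod 3]
2 = 2^1·1; (2/3) = -1 since 3 mod 8 = 3, so (2/3) = (-1)^1·(1/3); sign now -1
(1/3) = 1; final value = sign = -1

-1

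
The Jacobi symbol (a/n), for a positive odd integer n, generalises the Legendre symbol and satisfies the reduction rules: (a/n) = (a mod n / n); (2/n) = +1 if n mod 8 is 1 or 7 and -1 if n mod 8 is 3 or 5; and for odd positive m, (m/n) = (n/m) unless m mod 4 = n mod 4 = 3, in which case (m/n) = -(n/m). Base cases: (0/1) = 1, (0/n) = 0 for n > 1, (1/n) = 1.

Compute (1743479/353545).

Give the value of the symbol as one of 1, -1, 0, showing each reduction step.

(1743479/353545) = (329299/353545)   [reduce mod 353545]
reciprocity: (329299/353545) = +1·(353545/329299) since 329299 mod 4 = 3, 353545 mod 4 = 1; sign now +1
(353545/329299) = (24246/329299)   [reduce mod 329299]
24246 = 2^1·12123; (2/329299) = -1 since 329299 mod 8 = 3, so (24246/329299) = (-1)^1·(12123/329299); sign now -1
reciprocity: (12123/329299) = -1·(329299/12123) since 12123 mod 4 = 3, 329299 mod 4 = 3; sign now +1
(329299/12123) = (1978/12123)   [reduce mod 12123]
1978 = 2^1·989; (2/12123) = -1 since 12123 mod 8 = 3, so (1978/12123) = (-1)^1·(989/12123); sign now -1
reciprocity: (989/12123) = +1·(12123/989) since 989 mod 4 = 1, 12123 mod 4 = 3; sign now -1
(12123/989) = (255/989)   [reduce mod 989]
reciprocity: (255/989) = +1·(989/255) since 255 mod 4 = 3, 989 mod 4 = 1; sign now -1
(989/255) = (224/255)   [reduce mod 255]
224 = 2^5·7; (2/255) = +1 since 255 mod 8 = 7, so (224/255) = (+1)^5·(7/255); sign now -1
reciprocity: (7/255) = -1·(255/7) since 7 mod 4 = 3, 255 mod 4 = 3; sign now +1
(255/7) = (3/7)   [reduce mod 7]
reciprocity: (3/7) = -1·(7/3) since 3 mod 4 = 3, 7 mod 4 = 3; sign now -1
(7/3) = (1/3)   [reduce mod 3]
(1/3) = 1; final value = sign = -1

-1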